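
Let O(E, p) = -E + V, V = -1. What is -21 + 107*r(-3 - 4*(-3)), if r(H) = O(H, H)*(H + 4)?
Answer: -13931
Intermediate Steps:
O(E, p) = -1 - E (O(E, p) = -E - 1 = -1 - E)
r(H) = (-1 - H)*(4 + H) (r(H) = (-1 - H)*(H + 4) = (-1 - H)*(4 + H))
-21 + 107*r(-3 - 4*(-3)) = -21 + 107*(-(1 + (-3 - 4*(-3)))*(4 + (-3 - 4*(-3)))) = -21 + 107*(-(1 + (-3 + 12))*(4 + (-3 + 12))) = -21 + 107*(-(1 + 9)*(4 + 9)) = -21 + 107*(-1*10*13) = -21 + 107*(-130) = -21 - 13910 = -13931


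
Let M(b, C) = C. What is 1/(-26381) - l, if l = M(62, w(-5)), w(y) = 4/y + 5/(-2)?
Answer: 870563/263810 ≈ 3.3000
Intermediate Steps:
w(y) = -5/2 + 4/y (w(y) = 4/y + 5*(-½) = 4/y - 5/2 = -5/2 + 4/y)
l = -33/10 (l = -5/2 + 4/(-5) = -5/2 + 4*(-⅕) = -5/2 - ⅘ = -33/10 ≈ -3.3000)
1/(-26381) - l = 1/(-26381) - 1*(-33/10) = -1/26381 + 33/10 = 870563/263810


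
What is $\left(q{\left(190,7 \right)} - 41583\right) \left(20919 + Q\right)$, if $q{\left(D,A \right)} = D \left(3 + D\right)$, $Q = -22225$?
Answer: $6416378$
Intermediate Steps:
$\left(q{\left(190,7 \right)} - 41583\right) \left(20919 + Q\right) = \left(190 \left(3 + 190\right) - 41583\right) \left(20919 - 22225\right) = \left(190 \cdot 193 - 41583\right) \left(-1306\right) = \left(36670 - 41583\right) \left(-1306\right) = \left(-4913\right) \left(-1306\right) = 6416378$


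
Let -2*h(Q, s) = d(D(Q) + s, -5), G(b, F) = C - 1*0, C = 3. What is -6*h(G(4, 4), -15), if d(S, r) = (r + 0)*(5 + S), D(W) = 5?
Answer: 75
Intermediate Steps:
G(b, F) = 3 (G(b, F) = 3 - 1*0 = 3 + 0 = 3)
d(S, r) = r*(5 + S)
h(Q, s) = 25 + 5*s/2 (h(Q, s) = -(-5)*(5 + (5 + s))/2 = -(-5)*(10 + s)/2 = -(-50 - 5*s)/2 = 25 + 5*s/2)
-6*h(G(4, 4), -15) = -6*(25 + (5/2)*(-15)) = -6*(25 - 75/2) = -6*(-25/2) = 75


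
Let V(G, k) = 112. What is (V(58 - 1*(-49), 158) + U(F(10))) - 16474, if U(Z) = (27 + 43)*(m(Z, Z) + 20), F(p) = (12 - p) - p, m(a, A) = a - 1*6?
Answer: -15942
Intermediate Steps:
m(a, A) = -6 + a (m(a, A) = a - 6 = -6 + a)
F(p) = 12 - 2*p
U(Z) = 980 + 70*Z (U(Z) = (27 + 43)*((-6 + Z) + 20) = 70*(14 + Z) = 980 + 70*Z)
(V(58 - 1*(-49), 158) + U(F(10))) - 16474 = (112 + (980 + 70*(12 - 2*10))) - 16474 = (112 + (980 + 70*(12 - 20))) - 16474 = (112 + (980 + 70*(-8))) - 16474 = (112 + (980 - 560)) - 16474 = (112 + 420) - 16474 = 532 - 16474 = -15942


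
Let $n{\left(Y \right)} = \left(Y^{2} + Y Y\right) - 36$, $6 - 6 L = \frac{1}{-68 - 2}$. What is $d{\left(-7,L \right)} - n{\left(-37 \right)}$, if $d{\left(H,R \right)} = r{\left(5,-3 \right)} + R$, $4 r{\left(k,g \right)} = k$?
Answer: $- \frac{566947}{210} \approx -2699.7$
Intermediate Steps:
$L = \frac{421}{420}$ ($L = 1 - \frac{1}{6 \left(-68 - 2\right)} = 1 - \frac{1}{6 \left(-70\right)} = 1 - - \frac{1}{420} = 1 + \frac{1}{420} = \frac{421}{420} \approx 1.0024$)
$r{\left(k,g \right)} = \frac{k}{4}$
$n{\left(Y \right)} = -36 + 2 Y^{2}$ ($n{\left(Y \right)} = \left(Y^{2} + Y^{2}\right) - 36 = 2 Y^{2} - 36 = -36 + 2 Y^{2}$)
$d{\left(H,R \right)} = \frac{5}{4} + R$ ($d{\left(H,R \right)} = \frac{1}{4} \cdot 5 + R = \frac{5}{4} + R$)
$d{\left(-7,L \right)} - n{\left(-37 \right)} = \left(\frac{5}{4} + \frac{421}{420}\right) - \left(-36 + 2 \left(-37\right)^{2}\right) = \frac{473}{210} - \left(-36 + 2 \cdot 1369\right) = \frac{473}{210} - \left(-36 + 2738\right) = \frac{473}{210} - 2702 = - \frac{566947}{210}$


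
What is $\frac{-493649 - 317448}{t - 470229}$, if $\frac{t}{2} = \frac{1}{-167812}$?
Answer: $\frac{68055904882}{39455034475} \approx 1.7249$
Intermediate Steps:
$t = - \frac{1}{83906}$ ($t = \frac{2}{-167812} = 2 \left(- \frac{1}{167812}\right) = - \frac{1}{83906} \approx -1.1918 \cdot 10^{-5}$)
$\frac{-493649 - 317448}{t - 470229} = \frac{-493649 - 317448}{- \frac{1}{83906} - 470229} = - \frac{811097}{- \frac{39455034475}{83906}} = \left(-811097\right) \left(- \frac{83906}{39455034475}\right) = \frac{68055904882}{39455034475}$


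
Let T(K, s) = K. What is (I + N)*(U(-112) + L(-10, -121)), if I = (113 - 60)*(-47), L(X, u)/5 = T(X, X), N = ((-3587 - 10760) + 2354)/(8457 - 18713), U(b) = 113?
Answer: -1608749289/10256 ≈ -1.5686e+5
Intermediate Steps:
N = 11993/10256 (N = (-14347 + 2354)/(-10256) = -11993*(-1/10256) = 11993/10256 ≈ 1.1694)
L(X, u) = 5*X
I = -2491 (I = 53*(-47) = -2491)
(I + N)*(U(-112) + L(-10, -121)) = (-2491 + 11993/10256)*(113 + 5*(-10)) = -25535703*(113 - 50)/10256 = -25535703/10256*63 = -1608749289/10256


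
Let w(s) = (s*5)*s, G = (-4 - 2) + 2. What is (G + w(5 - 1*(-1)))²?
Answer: 30976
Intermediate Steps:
G = -4 (G = -6 + 2 = -4)
w(s) = 5*s² (w(s) = (5*s)*s = 5*s²)
(G + w(5 - 1*(-1)))² = (-4 + 5*(5 - 1*(-1))²)² = (-4 + 5*(5 + 1)²)² = (-4 + 5*6²)² = (-4 + 5*36)² = (-4 + 180)² = 176² = 30976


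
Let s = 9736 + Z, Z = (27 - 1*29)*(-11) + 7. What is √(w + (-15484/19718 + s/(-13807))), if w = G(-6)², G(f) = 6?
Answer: √639407313077138407/136123213 ≈ 5.8743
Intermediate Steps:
Z = 29 (Z = (27 - 29)*(-11) + 7 = -2*(-11) + 7 = 22 + 7 = 29)
s = 9765 (s = 9736 + 29 = 9765)
w = 36 (w = 6² = 36)
√(w + (-15484/19718 + s/(-13807))) = √(36 + (-15484/19718 + 9765/(-13807))) = √(36 + (-15484*1/19718 + 9765*(-1/13807))) = √(36 + (-7742/9859 - 9765/13807)) = √(36 - 203166929/136123213) = √(4697268739/136123213) = √639407313077138407/136123213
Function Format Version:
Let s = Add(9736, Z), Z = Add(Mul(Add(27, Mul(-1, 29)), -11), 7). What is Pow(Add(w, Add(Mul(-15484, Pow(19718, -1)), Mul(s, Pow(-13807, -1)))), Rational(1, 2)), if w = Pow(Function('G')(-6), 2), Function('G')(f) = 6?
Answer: Mul(Rational(1, 136123213), Pow(639407313077138407, Rational(1, 2))) ≈ 5.8743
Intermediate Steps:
Z = 29 (Z = Add(Mul(Add(27, -29), -11), 7) = Add(Mul(-2, -11), 7) = Add(22, 7) = 29)
s = 9765 (s = Add(9736, 29) = 9765)
w = 36 (w = Pow(6, 2) = 36)
Pow(Add(w, Add(Mul(-15484, Pow(19718, -1)), Mul(s, Pow(-13807, -1)))), Rational(1, 2)) = Pow(Add(36, Add(Mul(-15484, Pow(19718, -1)), Mul(9765, Pow(-13807, -1)))), Rational(1, 2)) = Pow(Add(36, Add(Mul(-15484, Rational(1, 19718)), Mul(9765, Rational(-1, 13807)))), Rational(1, 2)) = Pow(Add(36, Add(Rational(-7742, 9859), Rational(-9765, 13807))), Rational(1, 2)) = Pow(Add(36, Rational(-203166929, 136123213)), Rational(1, 2)) = Pow(Rational(4697268739, 136123213), Rational(1, 2)) = Mul(Rational(1, 136123213), Pow(639407313077138407, Rational(1, 2)))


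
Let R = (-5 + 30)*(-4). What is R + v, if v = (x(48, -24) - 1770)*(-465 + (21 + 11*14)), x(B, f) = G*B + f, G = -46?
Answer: 1160480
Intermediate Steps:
x(B, f) = f - 46*B (x(B, f) = -46*B + f = f - 46*B)
R = -100 (R = 25*(-4) = -100)
v = 1160580 (v = ((-24 - 46*48) - 1770)*(-465 + (21 + 11*14)) = ((-24 - 2208) - 1770)*(-465 + (21 + 154)) = (-2232 - 1770)*(-465 + 175) = -4002*(-290) = 1160580)
R + v = -100 + 1160580 = 1160480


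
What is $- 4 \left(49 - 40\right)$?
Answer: $-36$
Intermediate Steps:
$- 4 \left(49 - 40\right) = \left(-4\right) 9 = -36$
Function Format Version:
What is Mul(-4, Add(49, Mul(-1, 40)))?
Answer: -36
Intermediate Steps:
Mul(-4, Add(49, Mul(-1, 40))) = Mul(-4, Add(49, -40)) = Mul(-4, 9) = -36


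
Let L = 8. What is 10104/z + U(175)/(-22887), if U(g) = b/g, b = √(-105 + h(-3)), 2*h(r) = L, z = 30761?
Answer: 10104/30761 - I*√101/4005225 ≈ 0.32847 - 2.5092e-6*I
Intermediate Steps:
h(r) = 4 (h(r) = (½)*8 = 4)
b = I*√101 (b = √(-105 + 4) = √(-101) = I*√101 ≈ 10.05*I)
U(g) = I*√101/g (U(g) = (I*√101)/g = I*√101/g)
10104/z + U(175)/(-22887) = 10104/30761 + (I*√101/175)/(-22887) = 10104*(1/30761) + (I*√101*(1/175))*(-1/22887) = 10104/30761 + (I*√101/175)*(-1/22887) = 10104/30761 - I*√101/4005225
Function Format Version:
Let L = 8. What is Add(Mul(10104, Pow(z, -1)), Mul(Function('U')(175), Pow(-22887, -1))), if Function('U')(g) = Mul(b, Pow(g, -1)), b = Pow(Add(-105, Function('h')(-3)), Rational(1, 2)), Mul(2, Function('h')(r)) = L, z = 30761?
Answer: Add(Rational(10104, 30761), Mul(Rational(-1, 4005225), I, Pow(101, Rational(1, 2)))) ≈ Add(0.32847, Mul(-2.5092e-6, I))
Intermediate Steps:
Function('h')(r) = 4 (Function('h')(r) = Mul(Rational(1, 2), 8) = 4)
b = Mul(I, Pow(101, Rational(1, 2))) (b = Pow(Add(-105, 4), Rational(1, 2)) = Pow(-101, Rational(1, 2)) = Mul(I, Pow(101, Rational(1, 2))) ≈ Mul(10.050, I))
Function('U')(g) = Mul(I, Pow(101, Rational(1, 2)), Pow(g, -1)) (Function('U')(g) = Mul(Mul(I, Pow(101, Rational(1, 2))), Pow(g, -1)) = Mul(I, Pow(101, Rational(1, 2)), Pow(g, -1)))
Add(Mul(10104, Pow(z, -1)), Mul(Function('U')(175), Pow(-22887, -1))) = Add(Mul(10104, Pow(30761, -1)), Mul(Mul(I, Pow(101, Rational(1, 2)), Pow(175, -1)), Pow(-22887, -1))) = Add(Mul(10104, Rational(1, 30761)), Mul(Mul(I, Pow(101, Rational(1, 2)), Rational(1, 175)), Rational(-1, 22887))) = Add(Rational(10104, 30761), Mul(Mul(Rational(1, 175), I, Pow(101, Rational(1, 2))), Rational(-1, 22887))) = Add(Rational(10104, 30761), Mul(Rational(-1, 4005225), I, Pow(101, Rational(1, 2))))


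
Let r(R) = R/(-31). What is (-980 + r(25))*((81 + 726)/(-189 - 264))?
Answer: 8178945/4681 ≈ 1747.3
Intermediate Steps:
r(R) = -R/31 (r(R) = R*(-1/31) = -R/31)
(-980 + r(25))*((81 + 726)/(-189 - 264)) = (-980 - 1/31*25)*((81 + 726)/(-189 - 264)) = (-980 - 25/31)*(807/(-453)) = -24536835*(-1)/(31*453) = -30405/31*(-269/151) = 8178945/4681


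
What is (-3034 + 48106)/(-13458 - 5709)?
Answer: -15024/6389 ≈ -2.3515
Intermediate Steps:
(-3034 + 48106)/(-13458 - 5709) = 45072/(-19167) = 45072*(-1/19167) = -15024/6389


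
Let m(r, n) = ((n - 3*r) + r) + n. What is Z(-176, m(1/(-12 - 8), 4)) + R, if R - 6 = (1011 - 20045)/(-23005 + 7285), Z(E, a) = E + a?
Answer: -1263017/7860 ≈ -160.69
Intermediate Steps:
m(r, n) = -2*r + 2*n (m(r, n) = (n - 2*r) + n = -2*r + 2*n)
R = 56677/7860 (R = 6 + (1011 - 20045)/(-23005 + 7285) = 6 - 19034/(-15720) = 6 - 19034*(-1/15720) = 6 + 9517/7860 = 56677/7860 ≈ 7.2108)
Z(-176, m(1/(-12 - 8), 4)) + R = (-176 + (-2/(-12 - 8) + 2*4)) + 56677/7860 = (-176 + (-2/(-20) + 8)) + 56677/7860 = (-176 + (-2*(-1/20) + 8)) + 56677/7860 = (-176 + (⅒ + 8)) + 56677/7860 = (-176 + 81/10) + 56677/7860 = -1679/10 + 56677/7860 = -1263017/7860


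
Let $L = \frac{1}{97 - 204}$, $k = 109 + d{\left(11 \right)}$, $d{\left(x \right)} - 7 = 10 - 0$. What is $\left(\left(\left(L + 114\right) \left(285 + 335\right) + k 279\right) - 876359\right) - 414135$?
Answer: $- \frac{126759240}{107} \approx -1.1847 \cdot 10^{6}$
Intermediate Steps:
$d{\left(x \right)} = 17$ ($d{\left(x \right)} = 7 + \left(10 - 0\right) = 7 + \left(10 + 0\right) = 7 + 10 = 17$)
$k = 126$ ($k = 109 + 17 = 126$)
$L = - \frac{1}{107}$ ($L = \frac{1}{-107} = - \frac{1}{107} \approx -0.0093458$)
$\left(\left(\left(L + 114\right) \left(285 + 335\right) + k 279\right) - 876359\right) - 414135 = \left(\left(\left(- \frac{1}{107} + 114\right) \left(285 + 335\right) + 126 \cdot 279\right) - 876359\right) - 414135 = \left(\left(\frac{12197}{107} \cdot 620 + 35154\right) - 876359\right) - 414135 = \left(\left(\frac{7562140}{107} + 35154\right) - 876359\right) - 414135 = \left(\frac{11323618}{107} - 876359\right) - 414135 = - \frac{82446795}{107} - 414135 = - \frac{126759240}{107}$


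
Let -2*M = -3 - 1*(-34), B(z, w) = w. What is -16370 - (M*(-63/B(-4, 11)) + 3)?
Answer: -362159/22 ≈ -16462.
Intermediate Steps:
M = -31/2 (M = -(-3 - 1*(-34))/2 = -(-3 + 34)/2 = -½*31 = -31/2 ≈ -15.500)
-16370 - (M*(-63/B(-4, 11)) + 3) = -16370 - (-(-1953)/(2*11) + 3) = -16370 - (-31/2*(-63/11) + 3) = -16370 - (1953/22 + 3) = -16370 - 1*2019/22 = -16370 - 2019/22 = -362159/22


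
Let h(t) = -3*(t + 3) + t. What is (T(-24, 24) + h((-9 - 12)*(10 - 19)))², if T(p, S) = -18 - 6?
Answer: 168921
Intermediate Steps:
T(p, S) = -24
h(t) = -9 - 2*t (h(t) = -3*(3 + t) + t = (-9 - 3*t) + t = -9 - 2*t)
(T(-24, 24) + h((-9 - 12)*(10 - 19)))² = (-24 + (-9 - 2*(-9 - 12)*(10 - 19)))² = (-24 + (-9 - (-42)*(-9)))² = (-24 + (-9 - 2*189))² = (-24 + (-9 - 378))² = (-24 - 387)² = (-411)² = 168921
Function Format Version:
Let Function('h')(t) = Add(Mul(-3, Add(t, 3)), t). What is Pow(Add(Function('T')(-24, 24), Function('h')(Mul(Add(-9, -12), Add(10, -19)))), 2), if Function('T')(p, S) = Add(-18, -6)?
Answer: 168921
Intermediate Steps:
Function('T')(p, S) = -24
Function('h')(t) = Add(-9, Mul(-2, t)) (Function('h')(t) = Add(Mul(-3, Add(3, t)), t) = Add(Add(-9, Mul(-3, t)), t) = Add(-9, Mul(-2, t)))
Pow(Add(Function('T')(-24, 24), Function('h')(Mul(Add(-9, -12), Add(10, -19)))), 2) = Pow(Add(-24, Add(-9, Mul(-2, Mul(Add(-9, -12), Add(10, -19))))), 2) = Pow(Add(-24, Add(-9, Mul(-2, Mul(-21, -9)))), 2) = Pow(Add(-24, Add(-9, Mul(-2, 189))), 2) = Pow(Add(-24, Add(-9, -378)), 2) = Pow(Add(-24, -387), 2) = Pow(-411, 2) = 168921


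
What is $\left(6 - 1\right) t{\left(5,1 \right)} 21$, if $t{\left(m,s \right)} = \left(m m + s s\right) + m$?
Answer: $3255$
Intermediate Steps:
$t{\left(m,s \right)} = m + m^{2} + s^{2}$ ($t{\left(m,s \right)} = \left(m^{2} + s^{2}\right) + m = m + m^{2} + s^{2}$)
$\left(6 - 1\right) t{\left(5,1 \right)} 21 = \left(6 - 1\right) \left(5 + 5^{2} + 1^{2}\right) 21 = \left(6 - 1\right) \left(5 + 25 + 1\right) 21 = 5 \cdot 31 \cdot 21 = 155 \cdot 21 = 3255$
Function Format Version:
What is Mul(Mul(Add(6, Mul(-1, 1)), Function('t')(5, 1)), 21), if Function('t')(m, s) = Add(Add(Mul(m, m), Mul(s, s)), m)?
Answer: 3255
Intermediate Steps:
Function('t')(m, s) = Add(m, Pow(m, 2), Pow(s, 2)) (Function('t')(m, s) = Add(Add(Pow(m, 2), Pow(s, 2)), m) = Add(m, Pow(m, 2), Pow(s, 2)))
Mul(Mul(Add(6, Mul(-1, 1)), Function('t')(5, 1)), 21) = Mul(Mul(Add(6, Mul(-1, 1)), Add(5, Pow(5, 2), Pow(1, 2))), 21) = Mul(Mul(Add(6, -1), Add(5, 25, 1)), 21) = Mul(Mul(5, 31), 21) = Mul(155, 21) = 3255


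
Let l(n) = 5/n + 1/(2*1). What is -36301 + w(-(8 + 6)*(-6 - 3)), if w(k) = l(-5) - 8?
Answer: -72619/2 ≈ -36310.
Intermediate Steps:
l(n) = 1/2 + 5/n (l(n) = 5/n + (1/2)*1 = 5/n + 1/2 = 1/2 + 5/n)
w(k) = -17/2 (w(k) = (1/2)*(10 - 5)/(-5) - 8 = (1/2)*(-1/5)*5 - 8 = -1/2 - 8 = -17/2)
-36301 + w(-(8 + 6)*(-6 - 3)) = -36301 - 17/2 = -72619/2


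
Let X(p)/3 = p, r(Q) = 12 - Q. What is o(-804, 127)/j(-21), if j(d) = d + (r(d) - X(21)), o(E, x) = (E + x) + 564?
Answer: 113/51 ≈ 2.2157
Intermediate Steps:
X(p) = 3*p
o(E, x) = 564 + E + x
j(d) = -51 (j(d) = d + ((12 - d) - 3*21) = d + ((12 - d) - 1*63) = d + ((12 - d) - 63) = d + (-51 - d) = -51)
o(-804, 127)/j(-21) = (564 - 804 + 127)/(-51) = -113*(-1/51) = 113/51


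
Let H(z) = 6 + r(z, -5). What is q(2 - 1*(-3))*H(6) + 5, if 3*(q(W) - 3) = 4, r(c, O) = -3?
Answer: 18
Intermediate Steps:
q(W) = 13/3 (q(W) = 3 + (⅓)*4 = 3 + 4/3 = 13/3)
H(z) = 3 (H(z) = 6 - 3 = 3)
q(2 - 1*(-3))*H(6) + 5 = (13/3)*3 + 5 = 13 + 5 = 18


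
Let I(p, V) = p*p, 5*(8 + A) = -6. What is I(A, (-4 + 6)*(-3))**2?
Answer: 4477456/625 ≈ 7163.9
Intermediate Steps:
A = -46/5 (A = -8 + (1/5)*(-6) = -8 - 6/5 = -46/5 ≈ -9.2000)
I(p, V) = p**2
I(A, (-4 + 6)*(-3))**2 = ((-46/5)**2)**2 = (2116/25)**2 = 4477456/625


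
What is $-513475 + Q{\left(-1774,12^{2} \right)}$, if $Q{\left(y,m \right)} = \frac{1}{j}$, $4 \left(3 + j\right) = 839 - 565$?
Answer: $- \frac{67265223}{131} \approx -5.1348 \cdot 10^{5}$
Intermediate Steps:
$j = \frac{131}{2}$ ($j = -3 + \frac{839 - 565}{4} = -3 + \frac{1}{4} \cdot 274 = -3 + \frac{137}{2} = \frac{131}{2} \approx 65.5$)
$Q{\left(y,m \right)} = \frac{2}{131}$ ($Q{\left(y,m \right)} = \frac{1}{\frac{131}{2}} = \frac{2}{131}$)
$-513475 + Q{\left(-1774,12^{2} \right)} = -513475 + \frac{2}{131} = - \frac{67265223}{131}$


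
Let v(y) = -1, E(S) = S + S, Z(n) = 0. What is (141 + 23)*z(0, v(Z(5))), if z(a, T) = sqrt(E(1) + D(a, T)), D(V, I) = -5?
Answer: 164*I*sqrt(3) ≈ 284.06*I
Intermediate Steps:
E(S) = 2*S
z(a, T) = I*sqrt(3) (z(a, T) = sqrt(2*1 - 5) = sqrt(2 - 5) = sqrt(-3) = I*sqrt(3))
(141 + 23)*z(0, v(Z(5))) = (141 + 23)*(I*sqrt(3)) = 164*(I*sqrt(3)) = 164*I*sqrt(3)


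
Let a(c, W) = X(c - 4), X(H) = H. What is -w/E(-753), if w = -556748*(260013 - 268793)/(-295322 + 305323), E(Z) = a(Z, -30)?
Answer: 4888247440/7570757 ≈ 645.67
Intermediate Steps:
a(c, W) = -4 + c (a(c, W) = c - 4 = -4 + c)
E(Z) = -4 + Z
w = 4888247440/10001 (w = -556748/(10001/(-8780)) = -556748/(10001*(-1/8780)) = -556748/(-10001/8780) = -556748*(-8780/10001) = 4888247440/10001 ≈ 4.8878e+5)
-w/E(-753) = -4888247440/(10001*(-4 - 753)) = -4888247440/(10001*(-757)) = -4888247440*(-1)/(10001*757) = -1*(-4888247440/7570757) = 4888247440/7570757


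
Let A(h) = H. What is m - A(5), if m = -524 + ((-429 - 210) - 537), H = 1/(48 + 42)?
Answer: -153001/90 ≈ -1700.0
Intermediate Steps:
H = 1/90 ≈ 0.011111
A(h) = 1/90
m = -1700 (m = -524 + (-639 - 537) = -524 - 1176 = -1700)
m - A(5) = -1700 - 1*1/90 = -1700 - 1/90 = -153001/90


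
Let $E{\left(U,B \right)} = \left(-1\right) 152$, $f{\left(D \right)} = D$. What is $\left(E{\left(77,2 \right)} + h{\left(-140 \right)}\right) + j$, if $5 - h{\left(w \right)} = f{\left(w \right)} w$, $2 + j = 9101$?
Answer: $-10648$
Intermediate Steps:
$j = 9099$ ($j = -2 + 9101 = 9099$)
$h{\left(w \right)} = 5 - w^{2}$ ($h{\left(w \right)} = 5 - w w = 5 - w^{2}$)
$E{\left(U,B \right)} = -152$
$\left(E{\left(77,2 \right)} + h{\left(-140 \right)}\right) + j = \left(-152 + \left(5 - \left(-140\right)^{2}\right)\right) + 9099 = \left(-152 + \left(5 - 19600\right)\right) + 9099 = \left(-152 - 19595\right) + 9099 = -19747 + 9099 = -10648$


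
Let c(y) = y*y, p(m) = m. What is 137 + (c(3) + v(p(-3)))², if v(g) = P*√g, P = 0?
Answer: 218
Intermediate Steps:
c(y) = y²
v(g) = 0 (v(g) = 0*√g = 0)
137 + (c(3) + v(p(-3)))² = 137 + (3² + 0)² = 137 + (9 + 0)² = 137 + 9² = 137 + 81 = 218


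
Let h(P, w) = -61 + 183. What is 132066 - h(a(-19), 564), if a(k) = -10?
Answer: 131944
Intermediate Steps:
h(P, w) = 122
132066 - h(a(-19), 564) = 132066 - 1*122 = 132066 - 122 = 131944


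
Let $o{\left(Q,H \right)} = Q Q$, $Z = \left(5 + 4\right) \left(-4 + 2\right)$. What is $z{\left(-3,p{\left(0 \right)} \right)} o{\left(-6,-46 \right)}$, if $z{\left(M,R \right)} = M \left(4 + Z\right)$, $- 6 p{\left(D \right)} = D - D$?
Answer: $1512$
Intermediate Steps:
$p{\left(D \right)} = 0$ ($p{\left(D \right)} = - \frac{D - D}{6} = \left(- \frac{1}{6}\right) 0 = 0$)
$Z = -18$ ($Z = 9 \left(-2\right) = -18$)
$o{\left(Q,H \right)} = Q^{2}$
$z{\left(M,R \right)} = - 14 M$ ($z{\left(M,R \right)} = M \left(4 - 18\right) = M \left(-14\right) = - 14 M$)
$z{\left(-3,p{\left(0 \right)} \right)} o{\left(-6,-46 \right)} = \left(-14\right) \left(-3\right) \left(-6\right)^{2} = 42 \cdot 36 = 1512$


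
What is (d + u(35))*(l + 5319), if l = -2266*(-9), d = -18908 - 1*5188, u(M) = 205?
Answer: -614309283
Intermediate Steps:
d = -24096 (d = -18908 - 5188 = -24096)
l = 20394
(d + u(35))*(l + 5319) = (-24096 + 205)*(20394 + 5319) = -23891*25713 = -614309283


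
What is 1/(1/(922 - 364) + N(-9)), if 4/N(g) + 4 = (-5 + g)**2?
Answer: 4464/101 ≈ 44.198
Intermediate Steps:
N(g) = 4/(-4 + (-5 + g)**2)
1/(1/(922 - 364) + N(-9)) = 1/(1/(922 - 364) + 4/(-4 + (-5 - 9)**2)) = 1/(1/558 + 4/(-4 + (-14)**2)) = 1/(1/558 + 4/(-4 + 196)) = 1/(1/558 + 4/192) = 1/(1/558 + 4*(1/192)) = 1/(1/558 + 1/48) = 1/(101/4464) = 4464/101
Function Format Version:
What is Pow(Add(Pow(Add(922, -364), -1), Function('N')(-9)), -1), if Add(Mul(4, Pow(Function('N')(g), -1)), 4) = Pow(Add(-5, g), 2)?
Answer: Rational(4464, 101) ≈ 44.198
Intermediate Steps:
Function('N')(g) = Mul(4, Pow(Add(-4, Pow(Add(-5, g), 2)), -1))
Pow(Add(Pow(Add(922, -364), -1), Function('N')(-9)), -1) = Pow(Add(Pow(Add(922, -364), -1), Mul(4, Pow(Add(-4, Pow(Add(-5, -9), 2)), -1))), -1) = Pow(Add(Pow(558, -1), Mul(4, Pow(Add(-4, Pow(-14, 2)), -1))), -1) = Pow(Add(Rational(1, 558), Mul(4, Pow(Add(-4, 196), -1))), -1) = Pow(Add(Rational(1, 558), Mul(4, Pow(192, -1))), -1) = Pow(Add(Rational(1, 558), Mul(4, Rational(1, 192))), -1) = Pow(Add(Rational(1, 558), Rational(1, 48)), -1) = Pow(Rational(101, 4464), -1) = Rational(4464, 101)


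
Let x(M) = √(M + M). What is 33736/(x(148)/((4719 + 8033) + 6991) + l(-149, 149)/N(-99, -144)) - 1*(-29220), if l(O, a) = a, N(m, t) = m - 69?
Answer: -8478581021140572/961514635505 - 4177464646656*√74/961514635505 ≈ -8855.3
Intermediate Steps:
N(m, t) = -69 + m
x(M) = √2*√M (x(M) = √(2*M) = √2*√M)
33736/(x(148)/((4719 + 8033) + 6991) + l(-149, 149)/N(-99, -144)) - 1*(-29220) = 33736/((√2*√148)/((4719 + 8033) + 6991) + 149/(-69 - 99)) - 1*(-29220) = 33736/((√2*(2*√37))/(12752 + 6991) + 149/(-168)) + 29220 = 33736/((2*√74)/19743 + 149*(-1/168)) + 29220 = 33736/((2*√74)*(1/19743) - 149/168) + 29220 = 33736/(2*√74/19743 - 149/168) + 29220 = 33736/(-149/168 + 2*√74/19743) + 29220 = 29220 + 33736/(-149/168 + 2*√74/19743)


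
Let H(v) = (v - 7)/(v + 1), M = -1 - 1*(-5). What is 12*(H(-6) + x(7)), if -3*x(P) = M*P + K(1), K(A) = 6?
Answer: -524/5 ≈ -104.80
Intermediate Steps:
M = 4 (M = -1 + 5 = 4)
H(v) = (-7 + v)/(1 + v)
x(P) = -2 - 4*P/3 (x(P) = -(4*P + 6)/3 = -(6 + 4*P)/3 = -2 - 4*P/3)
12*(H(-6) + x(7)) = 12*((-7 - 6)/(1 - 6) + (-2 - 4/3*7)) = 12*(-13/(-5) + (-2 - 28/3)) = 12*(-⅕*(-13) - 34/3) = 12*(13/5 - 34/3) = 12*(-131/15) = -524/5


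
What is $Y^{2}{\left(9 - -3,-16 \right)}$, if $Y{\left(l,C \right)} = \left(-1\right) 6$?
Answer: $36$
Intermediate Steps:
$Y{\left(l,C \right)} = -6$
$Y^{2}{\left(9 - -3,-16 \right)} = \left(-6\right)^{2} = 36$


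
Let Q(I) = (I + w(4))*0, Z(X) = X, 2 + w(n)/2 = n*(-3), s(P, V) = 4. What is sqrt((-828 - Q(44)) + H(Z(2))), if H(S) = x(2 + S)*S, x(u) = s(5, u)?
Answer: 2*I*sqrt(205) ≈ 28.636*I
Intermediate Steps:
w(n) = -4 - 6*n (w(n) = -4 + 2*(n*(-3)) = -4 + 2*(-3*n) = -4 - 6*n)
x(u) = 4
Q(I) = 0 (Q(I) = (I + (-4 - 6*4))*0 = (I + (-4 - 24))*0 = (I - 28)*0 = (-28 + I)*0 = 0)
H(S) = 4*S
sqrt((-828 - Q(44)) + H(Z(2))) = sqrt((-828 - 1*0) + 4*2) = sqrt((-828 + 0) + 8) = sqrt(-828 + 8) = sqrt(-820) = 2*I*sqrt(205)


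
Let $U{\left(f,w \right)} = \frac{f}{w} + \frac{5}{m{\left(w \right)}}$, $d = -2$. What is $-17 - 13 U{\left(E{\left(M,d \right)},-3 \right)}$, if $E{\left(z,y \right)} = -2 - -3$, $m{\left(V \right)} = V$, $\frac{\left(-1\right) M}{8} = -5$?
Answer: $9$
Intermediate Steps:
$M = 40$ ($M = \left(-8\right) \left(-5\right) = 40$)
$E{\left(z,y \right)} = 1$ ($E{\left(z,y \right)} = -2 + 3 = 1$)
$U{\left(f,w \right)} = \frac{5}{w} + \frac{f}{w}$ ($U{\left(f,w \right)} = \frac{f}{w} + \frac{5}{w} = \frac{5}{w} + \frac{f}{w}$)
$-17 - 13 U{\left(E{\left(M,d \right)},-3 \right)} = -17 - 13 \frac{5 + 1}{-3} = -17 - 13 \left(\left(- \frac{1}{3}\right) 6\right) = -17 - -26 = -17 + 26 = 9$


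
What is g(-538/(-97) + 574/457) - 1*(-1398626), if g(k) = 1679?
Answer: 1400305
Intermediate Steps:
g(-538/(-97) + 574/457) - 1*(-1398626) = 1679 - 1*(-1398626) = 1679 + 1398626 = 1400305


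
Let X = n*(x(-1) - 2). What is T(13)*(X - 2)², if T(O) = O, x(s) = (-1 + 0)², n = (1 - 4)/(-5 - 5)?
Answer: 6877/100 ≈ 68.770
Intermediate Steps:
n = 3/10 (n = -3/(-10) = -3*(-⅒) = 3/10 ≈ 0.30000)
x(s) = 1 (x(s) = (-1)² = 1)
X = -3/10 (X = 3*(1 - 2)/10 = (3/10)*(-1) = -3/10 ≈ -0.30000)
T(13)*(X - 2)² = 13*(-3/10 - 2)² = 13*(-23/10)² = 13*(529/100) = 6877/100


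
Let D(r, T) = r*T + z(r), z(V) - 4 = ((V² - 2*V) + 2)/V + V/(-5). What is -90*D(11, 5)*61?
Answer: -3984642/11 ≈ -3.6224e+5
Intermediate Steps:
z(V) = 4 - V/5 + (2 + V² - 2*V)/V (z(V) = 4 + (((V² - 2*V) + 2)/V + V/(-5)) = 4 + ((2 + V² - 2*V)/V + V*(-⅕)) = 4 + ((2 + V² - 2*V)/V - V/5) = 4 + (-V/5 + (2 + V² - 2*V)/V) = 4 - V/5 + (2 + V² - 2*V)/V)
D(r, T) = 2 + 2/r + 4*r/5 + T*r (D(r, T) = r*T + (2 + 2/r + 4*r/5) = T*r + (2 + 2/r + 4*r/5) = 2 + 2/r + 4*r/5 + T*r)
-90*D(11, 5)*61 = -90*(2 + 2/11 + (⅘)*11 + 5*11)*61 = -90*(2 + 2*(1/11) + 44/5 + 55)*61 = -90*(2 + 2/11 + 44/5 + 55)*61 = -90*3629/55*61 = -65322/11*61 = -3984642/11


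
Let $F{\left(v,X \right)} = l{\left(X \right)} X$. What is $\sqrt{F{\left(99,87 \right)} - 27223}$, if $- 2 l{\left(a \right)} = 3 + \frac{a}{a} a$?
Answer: $i \sqrt{31138} \approx 176.46 i$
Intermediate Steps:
$l{\left(a \right)} = - \frac{3}{2} - \frac{a}{2}$ ($l{\left(a \right)} = - \frac{3 + \frac{a}{a} a}{2} = - \frac{3 + 1 a}{2} = - \frac{3 + a}{2} = - \frac{3}{2} - \frac{a}{2}$)
$F{\left(v,X \right)} = X \left(- \frac{3}{2} - \frac{X}{2}\right)$ ($F{\left(v,X \right)} = \left(- \frac{3}{2} - \frac{X}{2}\right) X = X \left(- \frac{3}{2} - \frac{X}{2}\right)$)
$\sqrt{F{\left(99,87 \right)} - 27223} = \sqrt{\left(- \frac{1}{2}\right) 87 \left(3 + 87\right) - 27223} = \sqrt{\left(- \frac{1}{2}\right) 87 \cdot 90 - 27223} = \sqrt{-3915 - 27223} = \sqrt{-31138} = i \sqrt{31138}$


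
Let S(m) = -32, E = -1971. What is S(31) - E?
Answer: 1939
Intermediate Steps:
S(31) - E = -32 - 1*(-1971) = -32 + 1971 = 1939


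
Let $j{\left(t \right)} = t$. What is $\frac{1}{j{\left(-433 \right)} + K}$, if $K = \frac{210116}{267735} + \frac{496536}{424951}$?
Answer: $- \frac{113774255985}{49042023771229} \approx -0.0023199$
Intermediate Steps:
$K = \frac{222229070276}{113774255985}$ ($K = 210116 \cdot \frac{1}{267735} + 496536 \cdot \frac{1}{424951} = \frac{210116}{267735} + \frac{496536}{424951} = \frac{222229070276}{113774255985} \approx 1.9532$)
$\frac{1}{j{\left(-433 \right)} + K} = \frac{1}{-433 + \frac{222229070276}{113774255985}} = \frac{1}{- \frac{49042023771229}{113774255985}} = - \frac{113774255985}{49042023771229}$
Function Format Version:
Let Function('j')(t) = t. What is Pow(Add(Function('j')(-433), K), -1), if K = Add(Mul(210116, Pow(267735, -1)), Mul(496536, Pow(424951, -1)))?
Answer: Rational(-113774255985, 49042023771229) ≈ -0.0023199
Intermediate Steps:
K = Rational(222229070276, 113774255985) (K = Add(Mul(210116, Rational(1, 267735)), Mul(496536, Rational(1, 424951))) = Add(Rational(210116, 267735), Rational(496536, 424951)) = Rational(222229070276, 113774255985) ≈ 1.9532)
Pow(Add(Function('j')(-433), K), -1) = Pow(Add(-433, Rational(222229070276, 113774255985)), -1) = Pow(Rational(-49042023771229, 113774255985), -1) = Rational(-113774255985, 49042023771229)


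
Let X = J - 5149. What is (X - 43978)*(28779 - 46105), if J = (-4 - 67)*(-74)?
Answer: 760143598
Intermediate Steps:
J = 5254 (J = -71*(-74) = 5254)
X = 105 (X = 5254 - 5149 = 105)
(X - 43978)*(28779 - 46105) = (105 - 43978)*(28779 - 46105) = -43873*(-17326) = 760143598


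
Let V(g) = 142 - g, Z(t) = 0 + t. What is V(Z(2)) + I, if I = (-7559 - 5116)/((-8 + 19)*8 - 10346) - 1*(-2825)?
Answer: 30427645/10258 ≈ 2966.2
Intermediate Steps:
Z(t) = t
I = 28991525/10258 (I = -12675/(11*8 - 10346) + 2825 = -12675/(88 - 10346) + 2825 = -12675/(-10258) + 2825 = -12675*(-1/10258) + 2825 = 12675/10258 + 2825 = 28991525/10258 ≈ 2826.2)
V(Z(2)) + I = (142 - 1*2) + 28991525/10258 = (142 - 2) + 28991525/10258 = 140 + 28991525/10258 = 30427645/10258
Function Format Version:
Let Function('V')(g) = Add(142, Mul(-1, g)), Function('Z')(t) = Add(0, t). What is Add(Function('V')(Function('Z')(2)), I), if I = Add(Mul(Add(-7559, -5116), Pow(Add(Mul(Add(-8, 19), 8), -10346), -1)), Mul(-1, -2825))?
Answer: Rational(30427645, 10258) ≈ 2966.2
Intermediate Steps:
Function('Z')(t) = t
I = Rational(28991525, 10258) (I = Add(Mul(-12675, Pow(Add(Mul(11, 8), -10346), -1)), 2825) = Add(Mul(-12675, Pow(Add(88, -10346), -1)), 2825) = Add(Mul(-12675, Pow(-10258, -1)), 2825) = Add(Mul(-12675, Rational(-1, 10258)), 2825) = Add(Rational(12675, 10258), 2825) = Rational(28991525, 10258) ≈ 2826.2)
Add(Function('V')(Function('Z')(2)), I) = Add(Add(142, Mul(-1, 2)), Rational(28991525, 10258)) = Add(Add(142, -2), Rational(28991525, 10258)) = Add(140, Rational(28991525, 10258)) = Rational(30427645, 10258)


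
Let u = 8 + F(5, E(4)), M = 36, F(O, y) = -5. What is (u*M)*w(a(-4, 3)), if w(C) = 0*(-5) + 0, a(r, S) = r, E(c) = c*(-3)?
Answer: 0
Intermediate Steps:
E(c) = -3*c
w(C) = 0 (w(C) = 0 + 0 = 0)
u = 3 (u = 8 - 5 = 3)
(u*M)*w(a(-4, 3)) = (3*36)*0 = 108*0 = 0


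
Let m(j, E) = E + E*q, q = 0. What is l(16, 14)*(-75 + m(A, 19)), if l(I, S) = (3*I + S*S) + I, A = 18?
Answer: -14560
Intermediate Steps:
l(I, S) = S² + 4*I (l(I, S) = (3*I + S²) + I = (S² + 3*I) + I = S² + 4*I)
m(j, E) = E (m(j, E) = E + E*0 = E + 0 = E)
l(16, 14)*(-75 + m(A, 19)) = (14² + 4*16)*(-75 + 19) = (196 + 64)*(-56) = 260*(-56) = -14560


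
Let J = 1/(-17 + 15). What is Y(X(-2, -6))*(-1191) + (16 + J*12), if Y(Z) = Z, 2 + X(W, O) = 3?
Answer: -1181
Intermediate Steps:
X(W, O) = 1 (X(W, O) = -2 + 3 = 1)
J = -½ (J = 1/(-2) = -½ ≈ -0.50000)
Y(X(-2, -6))*(-1191) + (16 + J*12) = 1*(-1191) + (16 - ½*12) = -1191 + (16 - 6) = -1191 + 10 = -1181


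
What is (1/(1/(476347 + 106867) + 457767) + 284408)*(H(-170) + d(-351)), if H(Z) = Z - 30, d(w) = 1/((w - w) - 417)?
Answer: -6332650042352244128326/111329043348963 ≈ -5.6882e+7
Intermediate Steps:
d(w) = -1/417 (d(w) = 1/(0 - 417) = 1/(-417) = -1/417)
H(Z) = -30 + Z
(1/(1/(476347 + 106867) + 457767) + 284408)*(H(-170) + d(-351)) = (1/(1/(476347 + 106867) + 457767) + 284408)*((-30 - 170) - 1/417) = (1/(1/583214 + 457767) + 284408)*(-200 - 1/417) = (1/(1/583214 + 457767) + 284408)*(-83401/417) = (1/(266976123139/583214) + 284408)*(-83401/417) = (583214/266976123139 + 284408)*(-83401/417) = (75930145230299926/266976123139)*(-83401/417) = -6332650042352244128326/111329043348963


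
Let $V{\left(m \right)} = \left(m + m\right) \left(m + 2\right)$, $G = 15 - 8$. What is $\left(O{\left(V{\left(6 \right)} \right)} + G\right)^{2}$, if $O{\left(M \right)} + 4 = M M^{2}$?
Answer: $782763098121$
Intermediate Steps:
$G = 7$ ($G = 15 - 8 = 7$)
$V{\left(m \right)} = 2 m \left(2 + m\right)$
$O{\left(M \right)} = -4 + M^{3}$ ($O{\left(M \right)} = -4 + M M^{2} = -4 + M^{3}$)
$\left(O{\left(V{\left(6 \right)} \right)} + G\right)^{2} = \left(\left(-4 + \left(2 \cdot 6 \left(2 + 6\right)\right)^{3}\right) + 7\right)^{2} = \left(\left(-4 + \left(2 \cdot 6 \cdot 8\right)^{3}\right) + 7\right)^{2} = \left(\left(-4 + 96^{3}\right) + 7\right)^{2} = \left(\left(-4 + 884736\right) + 7\right)^{2} = \left(884732 + 7\right)^{2} = 884739^{2} = 782763098121$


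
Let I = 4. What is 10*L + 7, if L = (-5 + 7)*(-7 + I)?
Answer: -53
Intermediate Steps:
L = -6 (L = (-5 + 7)*(-7 + 4) = 2*(-3) = -6)
10*L + 7 = 10*(-6) + 7 = -60 + 7 = -53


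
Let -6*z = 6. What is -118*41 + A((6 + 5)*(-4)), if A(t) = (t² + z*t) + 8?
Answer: -2850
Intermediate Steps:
z = -1 (z = -⅙*6 = -1)
A(t) = 8 + t² - t (A(t) = (t² - t) + 8 = 8 + t² - t)
-118*41 + A((6 + 5)*(-4)) = -118*41 + (8 + ((6 + 5)*(-4))² - (6 + 5)*(-4)) = -4838 + (8 + (11*(-4))² - 11*(-4)) = -4838 + (8 + (-44)² - 1*(-44)) = -4838 + (8 + 1936 + 44) = -4838 + 1988 = -2850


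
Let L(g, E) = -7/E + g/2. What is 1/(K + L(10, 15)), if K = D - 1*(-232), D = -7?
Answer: 15/3443 ≈ 0.0043567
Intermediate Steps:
L(g, E) = g/2 - 7/E (L(g, E) = -7/E + g*(½) = -7/E + g/2 = g/2 - 7/E)
K = 225 (K = -7 - 1*(-232) = -7 + 232 = 225)
1/(K + L(10, 15)) = 1/(225 + ((½)*10 - 7/15)) = 1/(225 + (5 - 7*1/15)) = 1/(225 + (5 - 7/15)) = 1/(225 + 68/15) = 1/(3443/15) = 15/3443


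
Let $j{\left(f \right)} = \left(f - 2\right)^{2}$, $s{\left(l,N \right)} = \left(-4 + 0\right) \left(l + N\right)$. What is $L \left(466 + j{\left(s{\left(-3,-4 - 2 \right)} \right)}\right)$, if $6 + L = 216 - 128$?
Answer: $133004$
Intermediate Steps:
$s{\left(l,N \right)} = - 4 N - 4 l$ ($s{\left(l,N \right)} = - 4 \left(N + l\right) = - 4 N - 4 l$)
$j{\left(f \right)} = \left(-2 + f\right)^{2}$
$L = 82$ ($L = -6 + \left(216 - 128\right) = -6 + 88 = 82$)
$L \left(466 + j{\left(s{\left(-3,-4 - 2 \right)} \right)}\right) = 82 \left(466 + \left(-2 - \left(-12 + 4 \left(-4 - 2\right)\right)\right)^{2}\right) = 82 \left(466 + \left(-2 + \left(\left(-4\right) \left(-6\right) + 12\right)\right)^{2}\right) = 82 \left(466 + \left(-2 + \left(24 + 12\right)\right)^{2}\right) = 82 \left(466 + \left(-2 + 36\right)^{2}\right) = 82 \left(466 + 34^{2}\right) = 82 \left(466 + 1156\right) = 82 \cdot 1622 = 133004$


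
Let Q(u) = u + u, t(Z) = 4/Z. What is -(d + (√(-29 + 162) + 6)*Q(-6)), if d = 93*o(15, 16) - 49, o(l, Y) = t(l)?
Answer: 481/5 + 12*√133 ≈ 234.59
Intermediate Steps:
o(l, Y) = 4/l
Q(u) = 2*u
d = -121/5 (d = 93*(4/15) - 49 = 124/5 - 49 = -121/5 ≈ -24.200)
-(d + (√(-29 + 162) + 6)*Q(-6)) = -(-121/5 + (√(-29 + 162) + 6)*(2*(-6))) = -(-121/5 + (√133 + 6)*(-12)) = -(-121/5 + (6 + √133)*(-12)) = -(-121/5 + (-72 - 12*√133)) = -(-481/5 - 12*√133) = 481/5 + 12*√133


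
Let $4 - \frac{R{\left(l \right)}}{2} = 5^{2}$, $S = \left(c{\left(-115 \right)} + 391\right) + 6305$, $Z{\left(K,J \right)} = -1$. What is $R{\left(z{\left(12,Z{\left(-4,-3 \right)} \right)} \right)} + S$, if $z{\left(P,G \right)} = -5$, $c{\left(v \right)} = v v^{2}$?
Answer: $-1514221$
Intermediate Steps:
$c{\left(v \right)} = v^{3}$
$S = -1514179$ ($S = \left(\left(-115\right)^{3} + 391\right) + 6305 = \left(-1520875 + 391\right) + 6305 = -1520484 + 6305 = -1514179$)
$R{\left(l \right)} = -42$ ($R{\left(l \right)} = 8 - 2 \cdot 5^{2} = 8 - 50 = -42$)
$R{\left(z{\left(12,Z{\left(-4,-3 \right)} \right)} \right)} + S = -42 - 1514179 = -1514221$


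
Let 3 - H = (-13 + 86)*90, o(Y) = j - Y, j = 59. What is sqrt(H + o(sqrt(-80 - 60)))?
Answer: sqrt(-6508 - 2*I*sqrt(35)) ≈ 0.0733 - 80.672*I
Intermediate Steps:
o(Y) = 59 - Y
H = -6567 (H = 3 - (-13 + 86)*90 = 3 - 73*90 = 3 - 1*6570 = 3 - 6570 = -6567)
sqrt(H + o(sqrt(-80 - 60))) = sqrt(-6567 + (59 - sqrt(-80 - 60))) = sqrt(-6567 + (59 - sqrt(-140))) = sqrt(-6567 + (59 - 2*I*sqrt(35))) = sqrt(-6508 - 2*I*sqrt(35))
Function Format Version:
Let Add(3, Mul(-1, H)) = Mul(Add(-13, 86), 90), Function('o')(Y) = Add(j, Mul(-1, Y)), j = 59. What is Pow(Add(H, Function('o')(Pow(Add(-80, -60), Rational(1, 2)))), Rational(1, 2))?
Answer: Pow(Add(-6508, Mul(-2, I, Pow(35, Rational(1, 2)))), Rational(1, 2)) ≈ Add(0.0733, Mul(-80.672, I))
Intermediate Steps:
Function('o')(Y) = Add(59, Mul(-1, Y))
H = -6567 (H = Add(3, Mul(-1, Mul(Add(-13, 86), 90))) = Add(3, Mul(-1, Mul(73, 90))) = Add(3, Mul(-1, 6570)) = Add(3, -6570) = -6567)
Pow(Add(H, Function('o')(Pow(Add(-80, -60), Rational(1, 2)))), Rational(1, 2)) = Pow(Add(-6567, Add(59, Mul(-1, Pow(Add(-80, -60), Rational(1, 2))))), Rational(1, 2)) = Pow(Add(-6567, Add(59, Mul(-1, Pow(-140, Rational(1, 2))))), Rational(1, 2)) = Pow(Add(-6567, Add(59, Mul(-1, Mul(2, I, Pow(35, Rational(1, 2)))))), Rational(1, 2)) = Pow(Add(-6567, Add(59, Mul(-2, I, Pow(35, Rational(1, 2))))), Rational(1, 2)) = Pow(Add(-6508, Mul(-2, I, Pow(35, Rational(1, 2)))), Rational(1, 2))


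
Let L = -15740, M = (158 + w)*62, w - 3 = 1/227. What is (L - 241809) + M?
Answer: -56197647/227 ≈ -2.4757e+5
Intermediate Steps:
w = 682/227 (w = 3 + 1/227 = 682/227 ≈ 3.0044)
M = 2265976/227 (M = (158 + 682/227)*62 = (36548/227)*62 = 2265976/227 ≈ 9982.3)
(L - 241809) + M = (-15740 - 241809) + 2265976/227 = -257549 + 2265976/227 = -56197647/227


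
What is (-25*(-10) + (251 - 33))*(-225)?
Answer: -105300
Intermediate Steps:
(-25*(-10) + (251 - 33))*(-225) = (250 + 218)*(-225) = 468*(-225) = -105300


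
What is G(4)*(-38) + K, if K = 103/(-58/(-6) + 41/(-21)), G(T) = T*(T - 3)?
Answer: -7487/54 ≈ -138.65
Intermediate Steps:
G(T) = T*(-3 + T)
K = 721/54 (K = 103/(-58*(-1/6) + 41*(-1/21)) = 103/(29/3 - 41/21) = 103/(54/7) = 103*(7/54) = 721/54 ≈ 13.352)
G(4)*(-38) + K = (4*(-3 + 4))*(-38) + 721/54 = (4*1)*(-38) + 721/54 = 4*(-38) + 721/54 = -152 + 721/54 = -7487/54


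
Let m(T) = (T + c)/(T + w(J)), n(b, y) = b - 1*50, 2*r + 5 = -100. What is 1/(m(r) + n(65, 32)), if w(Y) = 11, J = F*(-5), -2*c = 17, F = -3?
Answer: 83/1367 ≈ 0.060717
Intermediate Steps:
r = -105/2 (r = -5/2 + (1/2)*(-100) = -5/2 - 50 = -105/2 ≈ -52.500)
c = -17/2 (c = -1/2*17 = -17/2 ≈ -8.5000)
n(b, y) = -50 + b (n(b, y) = b - 50 = -50 + b)
J = 15 (J = -3*(-5) = 15)
m(T) = (-17/2 + T)/(11 + T) (m(T) = (T - 17/2)/(T + 11) = (-17/2 + T)/(11 + T))
1/(m(r) + n(65, 32)) = 1/((-17/2 - 105/2)/(11 - 105/2) + (-50 + 65)) = 1/(-61/(-83/2) + 15) = 1/(-2/83*(-61) + 15) = 1/(122/83 + 15) = 1/(1367/83) = 83/1367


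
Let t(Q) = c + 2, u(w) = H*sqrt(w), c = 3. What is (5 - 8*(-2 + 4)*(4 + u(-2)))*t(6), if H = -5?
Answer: -295 + 400*I*sqrt(2) ≈ -295.0 + 565.69*I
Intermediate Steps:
u(w) = -5*sqrt(w)
t(Q) = 5 (t(Q) = 3 + 2 = 5)
(5 - 8*(-2 + 4)*(4 + u(-2)))*t(6) = (5 - 8*(-2 + 4)*(4 - 5*I*sqrt(2)))*5 = (5 - 16*(4 - 5*I*sqrt(2)))*5 = (5 - 8*(8 - 10*I*sqrt(2)))*5 = (5 + (-64 + 80*I*sqrt(2)))*5 = (-59 + 80*I*sqrt(2))*5 = -295 + 400*I*sqrt(2)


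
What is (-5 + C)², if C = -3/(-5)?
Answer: 484/25 ≈ 19.360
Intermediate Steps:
C = ⅗ (C = -⅕*(-3) = ⅗ ≈ 0.60000)
(-5 + C)² = (-5 + ⅗)² = (-22/5)² = 484/25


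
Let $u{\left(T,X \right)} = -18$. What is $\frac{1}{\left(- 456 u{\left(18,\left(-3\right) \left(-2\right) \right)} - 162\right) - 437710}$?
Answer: $- \frac{1}{429664} \approx -2.3274 \cdot 10^{-6}$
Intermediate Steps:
$\frac{1}{\left(- 456 u{\left(18,\left(-3\right) \left(-2\right) \right)} - 162\right) - 437710} = \frac{1}{\left(\left(-456\right) \left(-18\right) - 162\right) - 437710} = \frac{1}{\left(8208 - 162\right) - 437710} = \frac{1}{8046 - 437710} = \frac{1}{-429664} = - \frac{1}{429664}$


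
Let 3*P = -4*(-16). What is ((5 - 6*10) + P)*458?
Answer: -46258/3 ≈ -15419.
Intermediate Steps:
P = 64/3 (P = (-4*(-16))/3 = (1/3)*64 = 64/3 ≈ 21.333)
((5 - 6*10) + P)*458 = ((5 - 6*10) + 64/3)*458 = ((5 - 60) + 64/3)*458 = (-55 + 64/3)*458 = -101/3*458 = -46258/3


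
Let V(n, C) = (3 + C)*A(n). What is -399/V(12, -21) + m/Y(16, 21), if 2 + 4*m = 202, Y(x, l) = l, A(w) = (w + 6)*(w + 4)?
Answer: 29731/12096 ≈ 2.4579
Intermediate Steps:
A(w) = (4 + w)*(6 + w) (A(w) = (6 + w)*(4 + w) = (4 + w)*(6 + w))
m = 50 (m = -½ + (¼)*202 = -½ + 101/2 = 50)
V(n, C) = (3 + C)*(24 + n² + 10*n)
-399/V(12, -21) + m/Y(16, 21) = -399*1/((3 - 21)*(24 + 12² + 10*12)) + 50/21 = -399*(-1/(18*(24 + 144 + 120))) + 50*(1/21) = -399/((-18*288)) + 50/21 = -399/(-5184) + 50/21 = -399*(-1/5184) + 50/21 = 133/1728 + 50/21 = 29731/12096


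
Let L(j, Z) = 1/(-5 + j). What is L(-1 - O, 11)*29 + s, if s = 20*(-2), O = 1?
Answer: -309/7 ≈ -44.143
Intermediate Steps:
s = -40
L(-1 - O, 11)*29 + s = 29/(-5 + (-1 - 1*1)) - 40 = 29/(-5 + (-1 - 1)) - 40 = 29/(-5 - 2) - 40 = 29/(-7) - 40 = -1/7*29 - 40 = -29/7 - 40 = -309/7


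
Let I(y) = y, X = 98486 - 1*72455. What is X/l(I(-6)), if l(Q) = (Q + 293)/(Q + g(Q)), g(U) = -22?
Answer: -104124/41 ≈ -2539.6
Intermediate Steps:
X = 26031 (X = 98486 - 72455 = 26031)
l(Q) = (293 + Q)/(-22 + Q) (l(Q) = (Q + 293)/(Q - 22) = (293 + Q)/(-22 + Q))
X/l(I(-6)) = 26031/(((293 - 6)/(-22 - 6))) = 26031/((287/(-28))) = 26031/((-1/28*287)) = 26031/(-41/4) = 26031*(-4/41) = -104124/41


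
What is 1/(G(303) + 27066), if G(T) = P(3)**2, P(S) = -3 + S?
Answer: 1/27066 ≈ 3.6947e-5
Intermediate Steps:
G(T) = 0 (G(T) = (-3 + 3)**2 = 0**2 = 0)
1/(G(303) + 27066) = 1/(0 + 27066) = 1/27066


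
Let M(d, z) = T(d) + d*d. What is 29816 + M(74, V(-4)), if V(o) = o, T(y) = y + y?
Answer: 35440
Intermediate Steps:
T(y) = 2*y
M(d, z) = d² + 2*d (M(d, z) = 2*d + d*d = 2*d + d² = d² + 2*d)
29816 + M(74, V(-4)) = 29816 + 74*(2 + 74) = 29816 + 74*76 = 29816 + 5624 = 35440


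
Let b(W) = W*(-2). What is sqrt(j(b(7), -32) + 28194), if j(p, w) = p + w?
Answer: 2*sqrt(7037) ≈ 167.77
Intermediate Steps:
b(W) = -2*W
sqrt(j(b(7), -32) + 28194) = sqrt((-2*7 - 32) + 28194) = sqrt((-14 - 32) + 28194) = sqrt(-46 + 28194) = sqrt(28148) = 2*sqrt(7037)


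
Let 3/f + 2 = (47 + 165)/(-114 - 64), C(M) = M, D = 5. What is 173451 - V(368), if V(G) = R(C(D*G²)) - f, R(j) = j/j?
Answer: 49259533/284 ≈ 1.7345e+5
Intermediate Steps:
f = -267/284 (f = 3/(-2 + (47 + 165)/(-114 - 64)) = 3/(-2 + 212/(-178)) = 3/(-2 + 212*(-1/178)) = 3/(-2 - 106/89) = 3/(-284/89) = 3*(-89/284) = -267/284 ≈ -0.94014)
R(j) = 1
V(G) = 551/284 (V(G) = 1 - 1*(-267/284) = 1 + 267/284 = 551/284)
173451 - V(368) = 173451 - 1*551/284 = 173451 - 551/284 = 49259533/284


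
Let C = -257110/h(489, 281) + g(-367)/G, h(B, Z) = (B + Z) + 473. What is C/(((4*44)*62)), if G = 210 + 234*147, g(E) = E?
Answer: -8898519061/469409622528 ≈ -0.018957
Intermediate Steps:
h(B, Z) = 473 + B + Z
G = 34608 (G = 210 + 34398 = 34608)
C = -8898519061/43017744 (C = -257110/(473 + 489 + 281) - 367/34608 = -257110/1243 - 367*1/34608 = -257110*1/1243 - 367/34608 = -257110/1243 - 367/34608 = -8898519061/43017744 ≈ -206.86)
C/(((4*44)*62)) = -8898519061/(43017744*((4*44)*62)) = -8898519061/(43017744*(176*62)) = -8898519061/43017744/10912 = -8898519061/43017744*1/10912 = -8898519061/469409622528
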